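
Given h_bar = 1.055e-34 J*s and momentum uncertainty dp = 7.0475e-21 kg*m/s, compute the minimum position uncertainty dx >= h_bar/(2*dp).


dx = h_bar / (2 * dp)
= 1.055e-34 / (2 * 7.0475e-21)
= 1.055e-34 / 1.4095e-20
= 7.4849e-15 m

7.4849e-15


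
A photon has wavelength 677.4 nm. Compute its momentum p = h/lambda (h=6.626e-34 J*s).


p = h / lambda
= 6.626e-34 / (677.4e-9)
= 6.626e-34 / 6.7740e-07
= 9.7815e-28 kg*m/s

9.7815e-28


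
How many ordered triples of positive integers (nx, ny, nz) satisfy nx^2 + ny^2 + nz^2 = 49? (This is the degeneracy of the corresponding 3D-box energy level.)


Enumerate all (nx, ny, nz) with nx^2 + ny^2 + nz^2 = 49:
(2,3,6)
(2,6,3)
(3,2,6)
(3,6,2)
(6,2,3)
(6,3,2)
Total degeneracy = 6

6


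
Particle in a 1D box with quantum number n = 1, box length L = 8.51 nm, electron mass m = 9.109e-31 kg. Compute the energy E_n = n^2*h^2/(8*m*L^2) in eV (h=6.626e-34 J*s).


E = n^2 * h^2 / (8 * m * L^2)
= 1^2 * (6.626e-34)^2 / (8 * 9.109e-31 * (8.51e-9)^2)
= 1 * 4.3904e-67 / (8 * 9.109e-31 * 7.2420e-17)
= 8.3192e-22 J
= 0.0052 eV

0.0052


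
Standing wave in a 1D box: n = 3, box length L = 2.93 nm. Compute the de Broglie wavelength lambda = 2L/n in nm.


lambda = 2L / n
= 2 * 2.93 / 3
= 5.86 / 3
= 1.9533 nm

1.9533


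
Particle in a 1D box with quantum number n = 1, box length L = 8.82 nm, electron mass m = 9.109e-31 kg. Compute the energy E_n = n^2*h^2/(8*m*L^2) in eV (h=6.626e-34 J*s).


E = n^2 * h^2 / (8 * m * L^2)
= 1^2 * (6.626e-34)^2 / (8 * 9.109e-31 * (8.82e-9)^2)
= 1 * 4.3904e-67 / (8 * 9.109e-31 * 7.7792e-17)
= 7.7447e-22 J
= 0.0048 eV

0.0048


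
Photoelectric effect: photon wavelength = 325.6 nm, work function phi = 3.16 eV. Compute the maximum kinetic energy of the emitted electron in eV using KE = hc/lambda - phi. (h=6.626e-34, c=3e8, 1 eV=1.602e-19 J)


E_photon = hc / lambda
= (6.626e-34)(3e8) / (325.6e-9)
= 6.1050e-19 J
= 3.8109 eV
KE = E_photon - phi
= 3.8109 - 3.16
= 0.6509 eV

0.6509


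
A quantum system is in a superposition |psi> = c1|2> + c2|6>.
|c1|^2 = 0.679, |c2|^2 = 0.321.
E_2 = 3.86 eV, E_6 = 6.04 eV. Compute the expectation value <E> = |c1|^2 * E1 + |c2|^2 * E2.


<E> = |c1|^2 * E1 + |c2|^2 * E2
= 0.679 * 3.86 + 0.321 * 6.04
= 2.6209 + 1.9388
= 4.5598 eV

4.5598


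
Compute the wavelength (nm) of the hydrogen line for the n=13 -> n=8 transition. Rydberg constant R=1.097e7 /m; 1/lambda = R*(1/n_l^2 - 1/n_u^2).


1/lambda = R * (1/n_l^2 - 1/n_u^2)
= 1.097e7 * (1/8^2 - 1/13^2)
= 1.097e7 * (0.015625 - 0.005917)
= 1.097e7 * 0.009708
= 1.0650e+05 /m
lambda = 1 / 1.0650e+05 = 9390.1116 nm

9390.1116


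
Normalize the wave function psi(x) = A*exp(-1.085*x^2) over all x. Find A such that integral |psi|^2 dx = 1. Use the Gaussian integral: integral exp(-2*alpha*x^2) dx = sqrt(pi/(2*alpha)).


integral |psi|^2 dx = A^2 * sqrt(pi/(2*alpha)) = 1
A^2 = sqrt(2*alpha/pi)
= sqrt(2 * 1.085 / pi)
= 0.831103
A = sqrt(0.831103)
= 0.9116

0.9116


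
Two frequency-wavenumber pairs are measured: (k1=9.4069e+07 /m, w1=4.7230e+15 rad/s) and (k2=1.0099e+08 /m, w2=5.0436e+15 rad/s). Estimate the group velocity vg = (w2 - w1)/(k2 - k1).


vg = (w2 - w1) / (k2 - k1)
= (5.0436e+15 - 4.7230e+15) / (1.0099e+08 - 9.4069e+07)
= 3.2060e+14 / 6.9210e+06
= 4.6323e+07 m/s

4.6323e+07


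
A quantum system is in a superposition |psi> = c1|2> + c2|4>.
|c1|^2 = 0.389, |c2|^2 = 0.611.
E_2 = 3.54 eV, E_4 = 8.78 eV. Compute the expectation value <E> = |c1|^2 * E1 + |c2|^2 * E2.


<E> = |c1|^2 * E1 + |c2|^2 * E2
= 0.389 * 3.54 + 0.611 * 8.78
= 1.3771 + 5.3646
= 6.7416 eV

6.7416


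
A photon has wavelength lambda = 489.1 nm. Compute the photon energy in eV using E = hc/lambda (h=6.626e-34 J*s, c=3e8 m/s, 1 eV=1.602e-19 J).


E = hc / lambda
= (6.626e-34)(3e8) / (489.1e-9)
= 1.9878e-25 / 4.8910e-07
= 4.0642e-19 J
Converting to eV: 4.0642e-19 / 1.602e-19
= 2.537 eV

2.537


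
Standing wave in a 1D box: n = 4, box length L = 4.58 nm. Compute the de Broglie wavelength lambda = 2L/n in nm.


lambda = 2L / n
= 2 * 4.58 / 4
= 9.16 / 4
= 2.29 nm

2.29


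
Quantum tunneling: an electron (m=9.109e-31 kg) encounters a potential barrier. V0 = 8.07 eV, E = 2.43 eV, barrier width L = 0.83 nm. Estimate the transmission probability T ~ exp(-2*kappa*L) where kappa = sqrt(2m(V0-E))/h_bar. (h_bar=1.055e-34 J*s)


V0 - E = 5.64 eV = 9.0353e-19 J
kappa = sqrt(2 * m * (V0-E)) / h_bar
= sqrt(2 * 9.109e-31 * 9.0353e-19) / 1.055e-34
= 1.2161e+10 /m
2*kappa*L = 2 * 1.2161e+10 * 0.83e-9
= 20.1872
T = exp(-20.1872) = 1.709214e-09

1.709214e-09


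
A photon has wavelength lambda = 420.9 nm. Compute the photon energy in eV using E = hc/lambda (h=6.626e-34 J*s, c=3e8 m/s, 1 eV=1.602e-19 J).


E = hc / lambda
= (6.626e-34)(3e8) / (420.9e-9)
= 1.9878e-25 / 4.2090e-07
= 4.7227e-19 J
Converting to eV: 4.7227e-19 / 1.602e-19
= 2.948 eV

2.948


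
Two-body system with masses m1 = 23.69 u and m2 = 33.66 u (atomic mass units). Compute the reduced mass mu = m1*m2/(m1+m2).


mu = m1 * m2 / (m1 + m2)
= 23.69 * 33.66 / (23.69 + 33.66)
= 797.4054 / 57.35
= 13.9042 u

13.9042


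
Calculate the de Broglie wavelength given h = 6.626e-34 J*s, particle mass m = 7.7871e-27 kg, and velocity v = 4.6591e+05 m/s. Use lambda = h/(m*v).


lambda = h / (m * v)
= 6.626e-34 / (7.7871e-27 * 4.6591e+05)
= 6.626e-34 / 3.6281e-21
= 1.8263e-13 m

1.8263e-13


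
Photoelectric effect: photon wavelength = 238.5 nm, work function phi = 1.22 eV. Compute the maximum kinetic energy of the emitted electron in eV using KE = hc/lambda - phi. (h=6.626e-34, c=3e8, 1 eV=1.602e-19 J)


E_photon = hc / lambda
= (6.626e-34)(3e8) / (238.5e-9)
= 8.3346e-19 J
= 5.2026 eV
KE = E_photon - phi
= 5.2026 - 1.22
= 3.9826 eV

3.9826


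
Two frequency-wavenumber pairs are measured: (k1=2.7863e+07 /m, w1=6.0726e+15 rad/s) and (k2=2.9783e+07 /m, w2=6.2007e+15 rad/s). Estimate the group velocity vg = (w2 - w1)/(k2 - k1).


vg = (w2 - w1) / (k2 - k1)
= (6.2007e+15 - 6.0726e+15) / (2.9783e+07 - 2.7863e+07)
= 1.2810e+14 / 1.9200e+06
= 6.6719e+07 m/s

6.6719e+07


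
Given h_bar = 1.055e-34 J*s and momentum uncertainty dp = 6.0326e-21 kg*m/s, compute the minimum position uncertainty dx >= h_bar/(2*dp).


dx = h_bar / (2 * dp)
= 1.055e-34 / (2 * 6.0326e-21)
= 1.055e-34 / 1.2065e-20
= 8.7442e-15 m

8.7442e-15


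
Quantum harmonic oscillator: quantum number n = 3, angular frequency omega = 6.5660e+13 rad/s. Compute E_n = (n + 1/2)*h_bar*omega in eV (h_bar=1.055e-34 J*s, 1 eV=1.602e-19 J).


E = (n + 1/2) * h_bar * omega
= (3 + 0.5) * 1.055e-34 * 6.5660e+13
= 3.5 * 6.9271e-21
= 2.4245e-20 J
= 0.1513 eV

0.1513


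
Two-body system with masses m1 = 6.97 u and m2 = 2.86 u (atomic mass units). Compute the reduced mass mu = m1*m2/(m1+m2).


mu = m1 * m2 / (m1 + m2)
= 6.97 * 2.86 / (6.97 + 2.86)
= 19.9342 / 9.83
= 2.0279 u

2.0279


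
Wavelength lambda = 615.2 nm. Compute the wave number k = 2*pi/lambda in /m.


k = 2 * pi / lambda
= 6.2832 / (615.2e-9)
= 6.2832 / 6.1520e-07
= 1.0213e+07 /m

1.0213e+07


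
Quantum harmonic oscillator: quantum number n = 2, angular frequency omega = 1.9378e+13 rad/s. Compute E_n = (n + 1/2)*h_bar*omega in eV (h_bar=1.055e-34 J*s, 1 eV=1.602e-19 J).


E = (n + 1/2) * h_bar * omega
= (2 + 0.5) * 1.055e-34 * 1.9378e+13
= 2.5 * 2.0444e-21
= 5.1109e-21 J
= 0.0319 eV

0.0319


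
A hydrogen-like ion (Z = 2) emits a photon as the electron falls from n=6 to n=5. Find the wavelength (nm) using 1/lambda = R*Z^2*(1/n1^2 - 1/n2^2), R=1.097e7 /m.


1/lambda = R * Z^2 * (1/n1^2 - 1/n2^2)
= 1.097e7 * 2^2 * (1/5^2 - 1/6^2)
= 1.097e7 * 4 * (0.04 - 0.027778)
= 5.3631e+05 /m
lambda = 1 / 5.3631e+05
= 1864.5894 nm

1864.5894


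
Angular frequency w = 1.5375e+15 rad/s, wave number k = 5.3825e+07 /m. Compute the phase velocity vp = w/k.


vp = w / k
= 1.5375e+15 / 5.3825e+07
= 2.8565e+07 m/s

2.8565e+07


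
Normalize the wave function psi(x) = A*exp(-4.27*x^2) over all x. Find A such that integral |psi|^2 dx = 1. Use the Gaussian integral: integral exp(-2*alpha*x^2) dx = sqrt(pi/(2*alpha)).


integral |psi|^2 dx = A^2 * sqrt(pi/(2*alpha)) = 1
A^2 = sqrt(2*alpha/pi)
= sqrt(2 * 4.27 / pi)
= 1.648747
A = sqrt(1.648747)
= 1.284

1.284


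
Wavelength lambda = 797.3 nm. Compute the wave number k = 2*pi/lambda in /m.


k = 2 * pi / lambda
= 6.2832 / (797.3e-9)
= 6.2832 / 7.9730e-07
= 7.8806e+06 /m

7.8806e+06


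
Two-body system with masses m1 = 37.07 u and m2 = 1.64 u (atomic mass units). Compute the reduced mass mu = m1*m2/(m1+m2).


mu = m1 * m2 / (m1 + m2)
= 37.07 * 1.64 / (37.07 + 1.64)
= 60.7948 / 38.71
= 1.5705 u

1.5705


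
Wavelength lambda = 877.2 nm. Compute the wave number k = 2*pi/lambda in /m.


k = 2 * pi / lambda
= 6.2832 / (877.2e-9)
= 6.2832 / 8.7720e-07
= 7.1628e+06 /m

7.1628e+06


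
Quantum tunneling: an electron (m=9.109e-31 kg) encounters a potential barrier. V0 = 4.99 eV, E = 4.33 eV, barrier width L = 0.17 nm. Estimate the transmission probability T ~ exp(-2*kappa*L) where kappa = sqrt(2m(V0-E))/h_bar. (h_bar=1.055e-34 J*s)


V0 - E = 0.66 eV = 1.0573e-19 J
kappa = sqrt(2 * m * (V0-E)) / h_bar
= sqrt(2 * 9.109e-31 * 1.0573e-19) / 1.055e-34
= 4.1601e+09 /m
2*kappa*L = 2 * 4.1601e+09 * 0.17e-9
= 1.4144
T = exp(-1.4144) = 2.430653e-01

2.430653e-01


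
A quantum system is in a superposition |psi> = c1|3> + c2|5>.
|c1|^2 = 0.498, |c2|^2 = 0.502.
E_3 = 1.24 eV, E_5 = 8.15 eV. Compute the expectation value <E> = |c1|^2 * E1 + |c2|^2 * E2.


<E> = |c1|^2 * E1 + |c2|^2 * E2
= 0.498 * 1.24 + 0.502 * 8.15
= 0.6175 + 4.0913
= 4.7088 eV

4.7088


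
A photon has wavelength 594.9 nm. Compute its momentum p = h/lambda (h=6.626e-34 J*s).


p = h / lambda
= 6.626e-34 / (594.9e-9)
= 6.626e-34 / 5.9490e-07
= 1.1138e-27 kg*m/s

1.1138e-27


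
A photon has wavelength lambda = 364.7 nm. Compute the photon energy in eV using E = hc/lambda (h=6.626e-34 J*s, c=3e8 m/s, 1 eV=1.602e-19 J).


E = hc / lambda
= (6.626e-34)(3e8) / (364.7e-9)
= 1.9878e-25 / 3.6470e-07
= 5.4505e-19 J
Converting to eV: 5.4505e-19 / 1.602e-19
= 3.4023 eV

3.4023


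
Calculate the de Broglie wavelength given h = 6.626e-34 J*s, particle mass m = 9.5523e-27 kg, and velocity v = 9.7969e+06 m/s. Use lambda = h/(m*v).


lambda = h / (m * v)
= 6.626e-34 / (9.5523e-27 * 9.7969e+06)
= 6.626e-34 / 9.3583e-20
= 7.0804e-15 m

7.0804e-15


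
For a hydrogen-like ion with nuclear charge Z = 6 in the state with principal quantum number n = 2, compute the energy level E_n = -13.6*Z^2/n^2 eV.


E_n = -13.6 * Z^2 / n^2
= -13.6 * 6^2 / 2^2
= -13.6 * 36 / 4
= -122.4 eV

-122.4


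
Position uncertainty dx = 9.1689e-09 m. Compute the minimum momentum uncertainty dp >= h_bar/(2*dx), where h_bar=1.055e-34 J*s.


dp = h_bar / (2 * dx)
= 1.055e-34 / (2 * 9.1689e-09)
= 1.055e-34 / 1.8338e-08
= 5.7531e-27 kg*m/s

5.7531e-27


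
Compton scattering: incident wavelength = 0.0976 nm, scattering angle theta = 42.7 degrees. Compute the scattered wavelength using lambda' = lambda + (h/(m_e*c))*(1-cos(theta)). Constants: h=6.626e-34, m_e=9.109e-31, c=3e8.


Compton wavelength: h/(m_e*c) = 2.4247e-12 m
d_lambda = 2.4247e-12 * (1 - cos(42.7 deg))
= 2.4247e-12 * 0.265085
= 6.4275e-13 m = 0.000643 nm
lambda' = 0.0976 + 0.000643
= 0.098243 nm

0.098243


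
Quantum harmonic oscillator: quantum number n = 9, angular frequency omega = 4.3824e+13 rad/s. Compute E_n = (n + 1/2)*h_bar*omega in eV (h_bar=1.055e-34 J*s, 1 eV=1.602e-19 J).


E = (n + 1/2) * h_bar * omega
= (9 + 0.5) * 1.055e-34 * 4.3824e+13
= 9.5 * 4.6234e-21
= 4.3923e-20 J
= 0.2742 eV

0.2742


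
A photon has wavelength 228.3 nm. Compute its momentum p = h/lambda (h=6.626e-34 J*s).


p = h / lambda
= 6.626e-34 / (228.3e-9)
= 6.626e-34 / 2.2830e-07
= 2.9023e-27 kg*m/s

2.9023e-27


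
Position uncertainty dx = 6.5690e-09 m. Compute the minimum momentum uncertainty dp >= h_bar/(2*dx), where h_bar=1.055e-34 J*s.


dp = h_bar / (2 * dx)
= 1.055e-34 / (2 * 6.5690e-09)
= 1.055e-34 / 1.3138e-08
= 8.0301e-27 kg*m/s

8.0301e-27


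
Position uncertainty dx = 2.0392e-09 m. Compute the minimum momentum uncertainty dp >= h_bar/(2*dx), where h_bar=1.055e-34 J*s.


dp = h_bar / (2 * dx)
= 1.055e-34 / (2 * 2.0392e-09)
= 1.055e-34 / 4.0784e-09
= 2.5868e-26 kg*m/s

2.5868e-26


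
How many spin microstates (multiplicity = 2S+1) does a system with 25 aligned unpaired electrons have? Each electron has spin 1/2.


Total spin S = N * (1/2) = 25 * 0.5 = 12.5
Spin multiplicity = 2S + 1
= 2 * 12.5 + 1
= 26

26


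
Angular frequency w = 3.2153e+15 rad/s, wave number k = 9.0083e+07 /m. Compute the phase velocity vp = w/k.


vp = w / k
= 3.2153e+15 / 9.0083e+07
= 3.5693e+07 m/s

3.5693e+07


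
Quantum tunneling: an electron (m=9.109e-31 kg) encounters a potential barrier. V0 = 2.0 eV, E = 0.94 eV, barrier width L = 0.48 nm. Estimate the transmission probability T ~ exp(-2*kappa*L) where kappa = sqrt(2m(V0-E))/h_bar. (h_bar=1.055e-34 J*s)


V0 - E = 1.06 eV = 1.6981e-19 J
kappa = sqrt(2 * m * (V0-E)) / h_bar
= sqrt(2 * 9.109e-31 * 1.6981e-19) / 1.055e-34
= 5.2721e+09 /m
2*kappa*L = 2 * 5.2721e+09 * 0.48e-9
= 5.0612
T = exp(-5.0612) = 6.337963e-03

6.337963e-03


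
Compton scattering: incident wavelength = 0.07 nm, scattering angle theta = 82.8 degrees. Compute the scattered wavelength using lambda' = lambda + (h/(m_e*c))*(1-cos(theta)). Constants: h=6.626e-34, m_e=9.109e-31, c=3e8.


Compton wavelength: h/(m_e*c) = 2.4247e-12 m
d_lambda = 2.4247e-12 * (1 - cos(82.8 deg))
= 2.4247e-12 * 0.874667
= 2.1208e-12 m = 0.002121 nm
lambda' = 0.07 + 0.002121
= 0.072121 nm

0.072121


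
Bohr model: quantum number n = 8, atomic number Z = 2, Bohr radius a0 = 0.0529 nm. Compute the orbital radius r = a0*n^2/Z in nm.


r = a0 * n^2 / Z
= 0.0529 * 8^2 / 2
= 0.0529 * 64 / 2
= 1.6928 nm

1.6928


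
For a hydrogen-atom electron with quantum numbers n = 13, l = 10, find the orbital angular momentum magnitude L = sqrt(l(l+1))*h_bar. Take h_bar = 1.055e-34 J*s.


L = sqrt(l*(l+1)) * h_bar
= sqrt(10 * 11) * 1.055e-34
= sqrt(110) * 1.055e-34
= 10.4881 * 1.055e-34
= 1.1065e-33 J*s

1.1065e-33


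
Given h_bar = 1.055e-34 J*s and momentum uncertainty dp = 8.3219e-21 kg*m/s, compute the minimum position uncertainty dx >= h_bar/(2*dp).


dx = h_bar / (2 * dp)
= 1.055e-34 / (2 * 8.3219e-21)
= 1.055e-34 / 1.6644e-20
= 6.3387e-15 m

6.3387e-15


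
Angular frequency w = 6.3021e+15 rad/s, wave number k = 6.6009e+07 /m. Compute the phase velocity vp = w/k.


vp = w / k
= 6.3021e+15 / 6.6009e+07
= 9.5473e+07 m/s

9.5473e+07


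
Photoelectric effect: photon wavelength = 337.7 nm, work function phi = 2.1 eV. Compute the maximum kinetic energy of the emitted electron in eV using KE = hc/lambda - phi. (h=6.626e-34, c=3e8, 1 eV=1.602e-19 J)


E_photon = hc / lambda
= (6.626e-34)(3e8) / (337.7e-9)
= 5.8863e-19 J
= 3.6743 eV
KE = E_photon - phi
= 3.6743 - 2.1
= 1.5743 eV

1.5743


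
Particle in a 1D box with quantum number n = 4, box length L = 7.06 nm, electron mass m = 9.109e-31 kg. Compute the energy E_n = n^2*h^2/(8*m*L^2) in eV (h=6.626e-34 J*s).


E = n^2 * h^2 / (8 * m * L^2)
= 4^2 * (6.626e-34)^2 / (8 * 9.109e-31 * (7.06e-9)^2)
= 16 * 4.3904e-67 / (8 * 9.109e-31 * 4.9844e-17)
= 1.9340e-20 J
= 0.1207 eV

0.1207


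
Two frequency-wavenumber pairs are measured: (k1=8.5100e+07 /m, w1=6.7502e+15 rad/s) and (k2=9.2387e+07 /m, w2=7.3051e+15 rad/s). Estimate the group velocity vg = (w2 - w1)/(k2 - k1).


vg = (w2 - w1) / (k2 - k1)
= (7.3051e+15 - 6.7502e+15) / (9.2387e+07 - 8.5100e+07)
= 5.5490e+14 / 7.2870e+06
= 7.6149e+07 m/s

7.6149e+07


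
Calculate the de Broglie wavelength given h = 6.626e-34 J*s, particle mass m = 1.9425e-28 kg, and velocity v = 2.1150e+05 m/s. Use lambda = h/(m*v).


lambda = h / (m * v)
= 6.626e-34 / (1.9425e-28 * 2.1150e+05)
= 6.626e-34 / 4.1084e-23
= 1.6128e-11 m

1.6128e-11


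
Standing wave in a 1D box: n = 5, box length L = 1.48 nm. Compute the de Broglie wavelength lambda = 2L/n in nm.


lambda = 2L / n
= 2 * 1.48 / 5
= 2.96 / 5
= 0.592 nm

0.592


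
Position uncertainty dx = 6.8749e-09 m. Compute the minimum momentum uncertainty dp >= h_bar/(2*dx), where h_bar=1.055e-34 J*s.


dp = h_bar / (2 * dx)
= 1.055e-34 / (2 * 6.8749e-09)
= 1.055e-34 / 1.3750e-08
= 7.6728e-27 kg*m/s

7.6728e-27


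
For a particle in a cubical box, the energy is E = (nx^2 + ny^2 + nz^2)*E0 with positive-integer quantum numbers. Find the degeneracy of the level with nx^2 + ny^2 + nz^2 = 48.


Enumerate all (nx, ny, nz) with nx^2 + ny^2 + nz^2 = 48:
(4,4,4)
Total degeneracy = 1

1


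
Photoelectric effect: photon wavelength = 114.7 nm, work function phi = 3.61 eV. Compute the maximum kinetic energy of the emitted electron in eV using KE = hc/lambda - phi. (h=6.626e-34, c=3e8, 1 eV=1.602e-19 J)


E_photon = hc / lambda
= (6.626e-34)(3e8) / (114.7e-9)
= 1.7330e-18 J
= 10.818 eV
KE = E_photon - phi
= 10.818 - 3.61
= 7.208 eV

7.208


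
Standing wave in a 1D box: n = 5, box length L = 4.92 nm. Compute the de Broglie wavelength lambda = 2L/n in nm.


lambda = 2L / n
= 2 * 4.92 / 5
= 9.84 / 5
= 1.968 nm

1.968


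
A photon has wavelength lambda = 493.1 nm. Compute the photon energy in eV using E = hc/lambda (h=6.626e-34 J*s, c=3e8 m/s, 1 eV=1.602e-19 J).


E = hc / lambda
= (6.626e-34)(3e8) / (493.1e-9)
= 1.9878e-25 / 4.9310e-07
= 4.0312e-19 J
Converting to eV: 4.0312e-19 / 1.602e-19
= 2.5164 eV

2.5164


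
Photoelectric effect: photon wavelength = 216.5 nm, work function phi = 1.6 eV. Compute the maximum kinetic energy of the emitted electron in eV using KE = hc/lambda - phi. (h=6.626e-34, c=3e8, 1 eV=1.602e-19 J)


E_photon = hc / lambda
= (6.626e-34)(3e8) / (216.5e-9)
= 9.1815e-19 J
= 5.7313 eV
KE = E_photon - phi
= 5.7313 - 1.6
= 4.1313 eV

4.1313


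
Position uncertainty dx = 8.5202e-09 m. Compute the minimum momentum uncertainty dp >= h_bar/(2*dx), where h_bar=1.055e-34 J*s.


dp = h_bar / (2 * dx)
= 1.055e-34 / (2 * 8.5202e-09)
= 1.055e-34 / 1.7040e-08
= 6.1912e-27 kg*m/s

6.1912e-27


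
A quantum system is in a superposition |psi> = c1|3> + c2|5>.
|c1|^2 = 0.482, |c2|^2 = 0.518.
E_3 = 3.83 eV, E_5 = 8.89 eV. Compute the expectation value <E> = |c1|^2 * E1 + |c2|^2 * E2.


<E> = |c1|^2 * E1 + |c2|^2 * E2
= 0.482 * 3.83 + 0.518 * 8.89
= 1.8461 + 4.605
= 6.4511 eV

6.4511


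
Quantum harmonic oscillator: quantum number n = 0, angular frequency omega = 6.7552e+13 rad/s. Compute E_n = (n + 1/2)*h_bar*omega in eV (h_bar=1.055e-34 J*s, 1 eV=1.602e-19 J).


E = (n + 1/2) * h_bar * omega
= (0 + 0.5) * 1.055e-34 * 6.7552e+13
= 0.5 * 7.1267e-21
= 3.5634e-21 J
= 0.0222 eV

0.0222


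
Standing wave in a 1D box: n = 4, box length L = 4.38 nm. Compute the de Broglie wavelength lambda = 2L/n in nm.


lambda = 2L / n
= 2 * 4.38 / 4
= 8.76 / 4
= 2.19 nm

2.19


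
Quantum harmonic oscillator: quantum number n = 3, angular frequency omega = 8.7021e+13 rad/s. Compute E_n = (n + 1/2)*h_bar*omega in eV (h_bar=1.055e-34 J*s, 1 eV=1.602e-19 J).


E = (n + 1/2) * h_bar * omega
= (3 + 0.5) * 1.055e-34 * 8.7021e+13
= 3.5 * 9.1807e-21
= 3.2133e-20 J
= 0.2006 eV

0.2006


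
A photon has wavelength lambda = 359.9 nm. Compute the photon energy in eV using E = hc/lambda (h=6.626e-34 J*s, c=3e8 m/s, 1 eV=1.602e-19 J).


E = hc / lambda
= (6.626e-34)(3e8) / (359.9e-9)
= 1.9878e-25 / 3.5990e-07
= 5.5232e-19 J
Converting to eV: 5.5232e-19 / 1.602e-19
= 3.4477 eV

3.4477


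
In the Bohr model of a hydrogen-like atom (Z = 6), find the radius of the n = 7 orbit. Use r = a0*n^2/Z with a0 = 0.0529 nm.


r = a0 * n^2 / Z
= 0.0529 * 7^2 / 6
= 0.0529 * 49 / 6
= 0.432 nm

0.432


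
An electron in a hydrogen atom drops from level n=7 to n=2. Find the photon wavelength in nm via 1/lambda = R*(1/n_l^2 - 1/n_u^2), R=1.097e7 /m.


1/lambda = R * (1/n_l^2 - 1/n_u^2)
= 1.097e7 * (1/2^2 - 1/7^2)
= 1.097e7 * (0.25 - 0.020408)
= 1.097e7 * 0.229592
= 2.5186e+06 /m
lambda = 1 / 2.5186e+06 = 397.0424 nm

397.0424


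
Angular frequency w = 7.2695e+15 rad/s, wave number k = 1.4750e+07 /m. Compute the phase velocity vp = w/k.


vp = w / k
= 7.2695e+15 / 1.4750e+07
= 4.9285e+08 m/s

4.9285e+08


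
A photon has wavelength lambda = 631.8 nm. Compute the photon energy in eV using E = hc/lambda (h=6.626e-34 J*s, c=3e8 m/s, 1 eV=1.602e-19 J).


E = hc / lambda
= (6.626e-34)(3e8) / (631.8e-9)
= 1.9878e-25 / 6.3180e-07
= 3.1462e-19 J
Converting to eV: 3.1462e-19 / 1.602e-19
= 1.964 eV

1.964


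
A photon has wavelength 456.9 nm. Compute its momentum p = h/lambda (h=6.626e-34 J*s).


p = h / lambda
= 6.626e-34 / (456.9e-9)
= 6.626e-34 / 4.5690e-07
= 1.4502e-27 kg*m/s

1.4502e-27


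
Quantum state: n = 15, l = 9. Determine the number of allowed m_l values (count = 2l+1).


m_l ranges from -l to +l in integer steps
So m_l goes from -9 to +9
Count = 2l + 1 = 2*9 + 1
= 19

19


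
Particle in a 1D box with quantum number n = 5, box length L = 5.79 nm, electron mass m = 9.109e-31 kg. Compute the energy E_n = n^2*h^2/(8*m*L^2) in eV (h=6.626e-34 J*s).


E = n^2 * h^2 / (8 * m * L^2)
= 5^2 * (6.626e-34)^2 / (8 * 9.109e-31 * (5.79e-9)^2)
= 25 * 4.3904e-67 / (8 * 9.109e-31 * 3.3524e-17)
= 4.4929e-20 J
= 0.2805 eV

0.2805


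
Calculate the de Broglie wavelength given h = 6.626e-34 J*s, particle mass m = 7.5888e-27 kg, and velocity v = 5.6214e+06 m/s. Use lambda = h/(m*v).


lambda = h / (m * v)
= 6.626e-34 / (7.5888e-27 * 5.6214e+06)
= 6.626e-34 / 4.2660e-20
= 1.5532e-14 m

1.5532e-14


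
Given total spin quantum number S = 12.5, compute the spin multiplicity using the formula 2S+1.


Spin multiplicity = 2S + 1
= 2 * 12.5 + 1
= 25.0 + 1
= 26

26


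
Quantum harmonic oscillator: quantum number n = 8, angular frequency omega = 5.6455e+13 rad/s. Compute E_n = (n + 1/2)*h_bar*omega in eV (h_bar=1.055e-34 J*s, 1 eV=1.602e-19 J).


E = (n + 1/2) * h_bar * omega
= (8 + 0.5) * 1.055e-34 * 5.6455e+13
= 8.5 * 5.9560e-21
= 5.0626e-20 J
= 0.316 eV

0.316


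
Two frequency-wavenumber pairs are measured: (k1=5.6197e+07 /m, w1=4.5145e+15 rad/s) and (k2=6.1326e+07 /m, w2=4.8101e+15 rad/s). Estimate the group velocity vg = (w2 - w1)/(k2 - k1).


vg = (w2 - w1) / (k2 - k1)
= (4.8101e+15 - 4.5145e+15) / (6.1326e+07 - 5.6197e+07)
= 2.9560e+14 / 5.1290e+06
= 5.7633e+07 m/s

5.7633e+07


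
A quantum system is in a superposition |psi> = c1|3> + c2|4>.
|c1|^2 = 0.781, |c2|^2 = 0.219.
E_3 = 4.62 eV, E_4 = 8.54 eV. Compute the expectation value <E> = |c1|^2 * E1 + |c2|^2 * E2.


<E> = |c1|^2 * E1 + |c2|^2 * E2
= 0.781 * 4.62 + 0.219 * 8.54
= 3.6082 + 1.8703
= 5.4785 eV

5.4785


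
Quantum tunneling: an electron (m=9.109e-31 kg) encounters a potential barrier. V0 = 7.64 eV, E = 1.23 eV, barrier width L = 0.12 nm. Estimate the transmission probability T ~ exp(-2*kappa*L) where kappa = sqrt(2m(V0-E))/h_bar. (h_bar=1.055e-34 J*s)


V0 - E = 6.41 eV = 1.0269e-18 J
kappa = sqrt(2 * m * (V0-E)) / h_bar
= sqrt(2 * 9.109e-31 * 1.0269e-18) / 1.055e-34
= 1.2965e+10 /m
2*kappa*L = 2 * 1.2965e+10 * 0.12e-9
= 3.1115
T = exp(-3.1115) = 4.453423e-02

4.453423e-02


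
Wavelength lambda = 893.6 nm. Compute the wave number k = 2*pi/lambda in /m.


k = 2 * pi / lambda
= 6.2832 / (893.6e-9)
= 6.2832 / 8.9360e-07
= 7.0313e+06 /m

7.0313e+06


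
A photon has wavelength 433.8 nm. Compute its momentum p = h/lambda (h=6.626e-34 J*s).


p = h / lambda
= 6.626e-34 / (433.8e-9)
= 6.626e-34 / 4.3380e-07
= 1.5274e-27 kg*m/s

1.5274e-27


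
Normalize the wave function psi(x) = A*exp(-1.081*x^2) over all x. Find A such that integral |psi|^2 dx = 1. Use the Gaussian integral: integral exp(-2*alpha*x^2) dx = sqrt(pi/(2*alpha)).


integral |psi|^2 dx = A^2 * sqrt(pi/(2*alpha)) = 1
A^2 = sqrt(2*alpha/pi)
= sqrt(2 * 1.081 / pi)
= 0.82957
A = sqrt(0.82957)
= 0.9108

0.9108


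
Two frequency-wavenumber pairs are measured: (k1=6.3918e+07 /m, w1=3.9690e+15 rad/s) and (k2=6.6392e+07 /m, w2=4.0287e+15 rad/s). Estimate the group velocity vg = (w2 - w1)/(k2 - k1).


vg = (w2 - w1) / (k2 - k1)
= (4.0287e+15 - 3.9690e+15) / (6.6392e+07 - 6.3918e+07)
= 5.9700e+13 / 2.4740e+06
= 2.4131e+07 m/s

2.4131e+07


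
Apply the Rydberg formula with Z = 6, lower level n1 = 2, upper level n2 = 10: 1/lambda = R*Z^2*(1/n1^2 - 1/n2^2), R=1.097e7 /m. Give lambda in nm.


1/lambda = R * Z^2 * (1/n1^2 - 1/n2^2)
= 1.097e7 * 6^2 * (1/2^2 - 1/10^2)
= 1.097e7 * 36 * (0.25 - 0.01)
= 9.4781e+07 /m
lambda = 1 / 9.4781e+07
= 10.5507 nm

10.5507


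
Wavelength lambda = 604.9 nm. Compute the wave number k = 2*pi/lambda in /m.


k = 2 * pi / lambda
= 6.2832 / (604.9e-9)
= 6.2832 / 6.0490e-07
= 1.0387e+07 /m

1.0387e+07


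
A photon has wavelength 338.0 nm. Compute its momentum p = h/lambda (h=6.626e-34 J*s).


p = h / lambda
= 6.626e-34 / (338.0e-9)
= 6.626e-34 / 3.3800e-07
= 1.9604e-27 kg*m/s

1.9604e-27


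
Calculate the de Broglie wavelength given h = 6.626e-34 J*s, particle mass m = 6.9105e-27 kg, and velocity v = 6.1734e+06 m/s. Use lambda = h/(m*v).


lambda = h / (m * v)
= 6.626e-34 / (6.9105e-27 * 6.1734e+06)
= 6.626e-34 / 4.2661e-20
= 1.5532e-14 m

1.5532e-14


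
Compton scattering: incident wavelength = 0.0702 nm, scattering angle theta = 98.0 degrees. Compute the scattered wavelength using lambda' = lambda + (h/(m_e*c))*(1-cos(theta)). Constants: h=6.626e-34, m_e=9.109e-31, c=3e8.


Compton wavelength: h/(m_e*c) = 2.4247e-12 m
d_lambda = 2.4247e-12 * (1 - cos(98.0 deg))
= 2.4247e-12 * 1.139173
= 2.7622e-12 m = 0.002762 nm
lambda' = 0.0702 + 0.002762
= 0.072962 nm

0.072962


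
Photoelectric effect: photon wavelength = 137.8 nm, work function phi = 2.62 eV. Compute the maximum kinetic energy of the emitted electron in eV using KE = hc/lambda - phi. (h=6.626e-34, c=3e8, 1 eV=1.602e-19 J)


E_photon = hc / lambda
= (6.626e-34)(3e8) / (137.8e-9)
= 1.4425e-18 J
= 9.0045 eV
KE = E_photon - phi
= 9.0045 - 2.62
= 6.3845 eV

6.3845


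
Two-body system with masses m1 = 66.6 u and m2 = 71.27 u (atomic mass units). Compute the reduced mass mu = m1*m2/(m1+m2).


mu = m1 * m2 / (m1 + m2)
= 66.6 * 71.27 / (66.6 + 71.27)
= 4746.582 / 137.87
= 34.428 u

34.428


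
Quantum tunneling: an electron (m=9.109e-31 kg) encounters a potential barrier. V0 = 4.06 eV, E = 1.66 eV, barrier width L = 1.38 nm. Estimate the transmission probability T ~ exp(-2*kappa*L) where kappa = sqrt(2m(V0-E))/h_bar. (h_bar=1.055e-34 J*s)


V0 - E = 2.4 eV = 3.8448e-19 J
kappa = sqrt(2 * m * (V0-E)) / h_bar
= sqrt(2 * 9.109e-31 * 3.8448e-19) / 1.055e-34
= 7.9330e+09 /m
2*kappa*L = 2 * 7.9330e+09 * 1.38e-9
= 21.8949
T = exp(-21.8949) = 3.098464e-10

3.098464e-10


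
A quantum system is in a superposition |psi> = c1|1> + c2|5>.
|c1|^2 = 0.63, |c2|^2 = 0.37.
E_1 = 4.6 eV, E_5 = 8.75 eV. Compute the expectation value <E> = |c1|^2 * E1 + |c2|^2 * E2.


<E> = |c1|^2 * E1 + |c2|^2 * E2
= 0.63 * 4.6 + 0.37 * 8.75
= 2.898 + 3.2375
= 6.1355 eV

6.1355


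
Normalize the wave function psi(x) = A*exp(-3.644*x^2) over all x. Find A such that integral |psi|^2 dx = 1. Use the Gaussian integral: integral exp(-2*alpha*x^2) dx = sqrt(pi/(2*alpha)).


integral |psi|^2 dx = A^2 * sqrt(pi/(2*alpha)) = 1
A^2 = sqrt(2*alpha/pi)
= sqrt(2 * 3.644 / pi)
= 1.523103
A = sqrt(1.523103)
= 1.2341

1.2341


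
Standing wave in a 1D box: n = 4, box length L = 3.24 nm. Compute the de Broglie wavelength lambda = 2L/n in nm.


lambda = 2L / n
= 2 * 3.24 / 4
= 6.48 / 4
= 1.62 nm

1.62


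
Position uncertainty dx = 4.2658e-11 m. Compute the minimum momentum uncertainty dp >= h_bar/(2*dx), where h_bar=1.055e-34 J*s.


dp = h_bar / (2 * dx)
= 1.055e-34 / (2 * 4.2658e-11)
= 1.055e-34 / 8.5316e-11
= 1.2366e-24 kg*m/s

1.2366e-24


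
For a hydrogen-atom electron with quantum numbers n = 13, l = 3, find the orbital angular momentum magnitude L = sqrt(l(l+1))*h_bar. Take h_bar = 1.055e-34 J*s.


L = sqrt(l*(l+1)) * h_bar
= sqrt(3 * 4) * 1.055e-34
= sqrt(12) * 1.055e-34
= 3.4641 * 1.055e-34
= 3.6546e-34 J*s

3.6546e-34


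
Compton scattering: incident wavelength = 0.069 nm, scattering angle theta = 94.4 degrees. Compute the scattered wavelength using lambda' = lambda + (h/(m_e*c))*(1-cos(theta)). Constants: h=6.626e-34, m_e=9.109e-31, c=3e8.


Compton wavelength: h/(m_e*c) = 2.4247e-12 m
d_lambda = 2.4247e-12 * (1 - cos(94.4 deg))
= 2.4247e-12 * 1.076719
= 2.6107e-12 m = 0.002611 nm
lambda' = 0.069 + 0.002611
= 0.071611 nm

0.071611


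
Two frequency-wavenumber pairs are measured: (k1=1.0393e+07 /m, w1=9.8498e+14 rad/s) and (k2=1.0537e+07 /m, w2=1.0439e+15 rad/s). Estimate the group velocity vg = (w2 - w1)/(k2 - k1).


vg = (w2 - w1) / (k2 - k1)
= (1.0439e+15 - 9.8498e+14) / (1.0537e+07 - 1.0393e+07)
= 5.8920e+13 / 1.4400e+05
= 4.0917e+08 m/s

4.0917e+08


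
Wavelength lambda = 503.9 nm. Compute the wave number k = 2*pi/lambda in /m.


k = 2 * pi / lambda
= 6.2832 / (503.9e-9)
= 6.2832 / 5.0390e-07
= 1.2469e+07 /m

1.2469e+07


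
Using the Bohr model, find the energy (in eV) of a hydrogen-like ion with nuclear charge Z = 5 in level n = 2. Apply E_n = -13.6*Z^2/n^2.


E_n = -13.6 * Z^2 / n^2
= -13.6 * 5^2 / 2^2
= -13.6 * 25 / 4
= -85.0 eV

-85.0


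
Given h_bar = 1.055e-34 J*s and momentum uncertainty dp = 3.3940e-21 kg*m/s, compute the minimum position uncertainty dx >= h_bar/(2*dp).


dx = h_bar / (2 * dp)
= 1.055e-34 / (2 * 3.3940e-21)
= 1.055e-34 / 6.7880e-21
= 1.5542e-14 m

1.5542e-14


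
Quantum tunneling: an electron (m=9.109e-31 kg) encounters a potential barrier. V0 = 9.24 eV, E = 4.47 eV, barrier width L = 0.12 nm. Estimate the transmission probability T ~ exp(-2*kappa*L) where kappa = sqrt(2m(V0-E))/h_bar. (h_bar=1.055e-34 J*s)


V0 - E = 4.77 eV = 7.6415e-19 J
kappa = sqrt(2 * m * (V0-E)) / h_bar
= sqrt(2 * 9.109e-31 * 7.6415e-19) / 1.055e-34
= 1.1184e+10 /m
2*kappa*L = 2 * 1.1184e+10 * 0.12e-9
= 2.6841
T = exp(-2.6841) = 6.828225e-02

6.828225e-02


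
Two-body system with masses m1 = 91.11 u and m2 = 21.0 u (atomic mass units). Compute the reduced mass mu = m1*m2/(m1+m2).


mu = m1 * m2 / (m1 + m2)
= 91.11 * 21.0 / (91.11 + 21.0)
= 1913.31 / 112.11
= 17.0664 u

17.0664


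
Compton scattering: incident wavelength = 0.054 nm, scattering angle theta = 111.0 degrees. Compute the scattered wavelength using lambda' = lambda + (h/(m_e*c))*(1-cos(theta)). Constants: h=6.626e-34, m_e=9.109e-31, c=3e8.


Compton wavelength: h/(m_e*c) = 2.4247e-12 m
d_lambda = 2.4247e-12 * (1 - cos(111.0 deg))
= 2.4247e-12 * 1.358368
= 3.2936e-12 m = 0.003294 nm
lambda' = 0.054 + 0.003294
= 0.057294 nm

0.057294


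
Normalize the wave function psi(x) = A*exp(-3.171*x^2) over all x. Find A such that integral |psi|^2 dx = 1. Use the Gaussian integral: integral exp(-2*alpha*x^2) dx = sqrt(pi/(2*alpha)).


integral |psi|^2 dx = A^2 * sqrt(pi/(2*alpha)) = 1
A^2 = sqrt(2*alpha/pi)
= sqrt(2 * 3.171 / pi)
= 1.420817
A = sqrt(1.420817)
= 1.192

1.192


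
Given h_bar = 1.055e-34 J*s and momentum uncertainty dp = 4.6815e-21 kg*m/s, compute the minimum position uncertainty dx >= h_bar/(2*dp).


dx = h_bar / (2 * dp)
= 1.055e-34 / (2 * 4.6815e-21)
= 1.055e-34 / 9.3630e-21
= 1.1268e-14 m

1.1268e-14


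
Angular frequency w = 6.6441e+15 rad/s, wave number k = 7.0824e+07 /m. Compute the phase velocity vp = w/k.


vp = w / k
= 6.6441e+15 / 7.0824e+07
= 9.3811e+07 m/s

9.3811e+07


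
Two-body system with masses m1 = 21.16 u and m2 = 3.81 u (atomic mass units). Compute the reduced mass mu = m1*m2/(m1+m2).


mu = m1 * m2 / (m1 + m2)
= 21.16 * 3.81 / (21.16 + 3.81)
= 80.6196 / 24.97
= 3.2287 u

3.2287


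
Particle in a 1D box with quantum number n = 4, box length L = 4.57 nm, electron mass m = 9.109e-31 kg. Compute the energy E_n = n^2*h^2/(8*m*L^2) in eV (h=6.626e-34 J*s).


E = n^2 * h^2 / (8 * m * L^2)
= 4^2 * (6.626e-34)^2 / (8 * 9.109e-31 * (4.57e-9)^2)
= 16 * 4.3904e-67 / (8 * 9.109e-31 * 2.0885e-17)
= 4.6156e-20 J
= 0.2881 eV

0.2881


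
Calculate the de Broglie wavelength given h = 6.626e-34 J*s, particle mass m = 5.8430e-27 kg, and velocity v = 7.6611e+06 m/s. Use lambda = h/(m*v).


lambda = h / (m * v)
= 6.626e-34 / (5.8430e-27 * 7.6611e+06)
= 6.626e-34 / 4.4764e-20
= 1.4802e-14 m

1.4802e-14


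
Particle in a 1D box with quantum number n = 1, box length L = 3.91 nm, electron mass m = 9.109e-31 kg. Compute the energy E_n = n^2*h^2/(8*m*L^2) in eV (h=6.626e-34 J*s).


E = n^2 * h^2 / (8 * m * L^2)
= 1^2 * (6.626e-34)^2 / (8 * 9.109e-31 * (3.91e-9)^2)
= 1 * 4.3904e-67 / (8 * 9.109e-31 * 1.5288e-17)
= 3.9408e-21 J
= 0.0246 eV

0.0246


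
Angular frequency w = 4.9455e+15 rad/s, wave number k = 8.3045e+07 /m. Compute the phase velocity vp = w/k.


vp = w / k
= 4.9455e+15 / 8.3045e+07
= 5.9552e+07 m/s

5.9552e+07


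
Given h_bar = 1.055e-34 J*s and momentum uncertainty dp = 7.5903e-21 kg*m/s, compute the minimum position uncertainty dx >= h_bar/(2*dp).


dx = h_bar / (2 * dp)
= 1.055e-34 / (2 * 7.5903e-21)
= 1.055e-34 / 1.5181e-20
= 6.9497e-15 m

6.9497e-15


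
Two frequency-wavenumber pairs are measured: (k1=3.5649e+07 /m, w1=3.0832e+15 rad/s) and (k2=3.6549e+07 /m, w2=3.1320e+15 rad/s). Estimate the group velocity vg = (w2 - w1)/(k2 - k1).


vg = (w2 - w1) / (k2 - k1)
= (3.1320e+15 - 3.0832e+15) / (3.6549e+07 - 3.5649e+07)
= 4.8800e+13 / 9.0000e+05
= 5.4222e+07 m/s

5.4222e+07


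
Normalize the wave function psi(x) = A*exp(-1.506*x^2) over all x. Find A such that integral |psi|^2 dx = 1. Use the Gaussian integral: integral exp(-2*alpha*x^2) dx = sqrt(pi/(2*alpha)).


integral |psi|^2 dx = A^2 * sqrt(pi/(2*alpha)) = 1
A^2 = sqrt(2*alpha/pi)
= sqrt(2 * 1.506 / pi)
= 0.979157
A = sqrt(0.979157)
= 0.9895

0.9895


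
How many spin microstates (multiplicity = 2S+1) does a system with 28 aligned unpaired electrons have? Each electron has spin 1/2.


Total spin S = N * (1/2) = 28 * 0.5 = 14.0
Spin multiplicity = 2S + 1
= 2 * 14.0 + 1
= 29

29


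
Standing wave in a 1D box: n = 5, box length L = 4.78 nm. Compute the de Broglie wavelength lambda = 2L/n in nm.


lambda = 2L / n
= 2 * 4.78 / 5
= 9.56 / 5
= 1.912 nm

1.912


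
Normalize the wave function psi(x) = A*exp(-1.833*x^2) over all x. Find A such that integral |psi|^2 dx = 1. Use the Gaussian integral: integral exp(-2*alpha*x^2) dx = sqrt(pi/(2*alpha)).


integral |psi|^2 dx = A^2 * sqrt(pi/(2*alpha)) = 1
A^2 = sqrt(2*alpha/pi)
= sqrt(2 * 1.833 / pi)
= 1.080243
A = sqrt(1.080243)
= 1.0393

1.0393


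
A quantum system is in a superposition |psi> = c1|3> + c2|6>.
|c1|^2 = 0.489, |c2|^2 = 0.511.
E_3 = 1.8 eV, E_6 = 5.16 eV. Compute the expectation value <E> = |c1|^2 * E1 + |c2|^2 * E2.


<E> = |c1|^2 * E1 + |c2|^2 * E2
= 0.489 * 1.8 + 0.511 * 5.16
= 0.8802 + 2.6368
= 3.517 eV

3.517


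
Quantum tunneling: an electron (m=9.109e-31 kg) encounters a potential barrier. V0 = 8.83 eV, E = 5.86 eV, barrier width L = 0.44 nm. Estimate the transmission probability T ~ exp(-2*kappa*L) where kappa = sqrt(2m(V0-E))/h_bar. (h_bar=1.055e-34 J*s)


V0 - E = 2.97 eV = 4.7579e-19 J
kappa = sqrt(2 * m * (V0-E)) / h_bar
= sqrt(2 * 9.109e-31 * 4.7579e-19) / 1.055e-34
= 8.8249e+09 /m
2*kappa*L = 2 * 8.8249e+09 * 0.44e-9
= 7.7659
T = exp(-7.7659) = 4.239612e-04

4.239612e-04


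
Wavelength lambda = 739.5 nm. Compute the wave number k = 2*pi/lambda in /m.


k = 2 * pi / lambda
= 6.2832 / (739.5e-9)
= 6.2832 / 7.3950e-07
= 8.4965e+06 /m

8.4965e+06


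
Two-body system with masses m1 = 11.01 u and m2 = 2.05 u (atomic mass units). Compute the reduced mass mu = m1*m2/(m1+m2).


mu = m1 * m2 / (m1 + m2)
= 11.01 * 2.05 / (11.01 + 2.05)
= 22.5705 / 13.06
= 1.7282 u

1.7282


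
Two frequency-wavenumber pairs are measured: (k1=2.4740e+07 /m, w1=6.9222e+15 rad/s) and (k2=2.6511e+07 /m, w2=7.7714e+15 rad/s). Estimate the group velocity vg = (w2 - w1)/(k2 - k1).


vg = (w2 - w1) / (k2 - k1)
= (7.7714e+15 - 6.9222e+15) / (2.6511e+07 - 2.4740e+07)
= 8.4920e+14 / 1.7710e+06
= 4.7950e+08 m/s

4.7950e+08


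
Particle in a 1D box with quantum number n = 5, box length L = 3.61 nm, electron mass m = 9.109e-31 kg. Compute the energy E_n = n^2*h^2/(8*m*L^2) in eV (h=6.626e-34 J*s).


E = n^2 * h^2 / (8 * m * L^2)
= 5^2 * (6.626e-34)^2 / (8 * 9.109e-31 * (3.61e-9)^2)
= 25 * 4.3904e-67 / (8 * 9.109e-31 * 1.3032e-17)
= 1.1558e-19 J
= 0.7214 eV

0.7214


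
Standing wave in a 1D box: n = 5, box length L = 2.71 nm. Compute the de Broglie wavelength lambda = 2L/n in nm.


lambda = 2L / n
= 2 * 2.71 / 5
= 5.42 / 5
= 1.084 nm

1.084


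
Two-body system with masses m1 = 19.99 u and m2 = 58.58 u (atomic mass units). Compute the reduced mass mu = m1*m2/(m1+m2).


mu = m1 * m2 / (m1 + m2)
= 19.99 * 58.58 / (19.99 + 58.58)
= 1171.0142 / 78.57
= 14.9041 u

14.9041


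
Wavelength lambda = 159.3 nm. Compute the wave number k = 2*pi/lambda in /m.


k = 2 * pi / lambda
= 6.2832 / (159.3e-9)
= 6.2832 / 1.5930e-07
= 3.9442e+07 /m

3.9442e+07


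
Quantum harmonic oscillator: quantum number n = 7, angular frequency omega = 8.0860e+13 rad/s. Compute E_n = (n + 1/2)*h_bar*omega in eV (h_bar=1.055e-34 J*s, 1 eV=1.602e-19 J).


E = (n + 1/2) * h_bar * omega
= (7 + 0.5) * 1.055e-34 * 8.0860e+13
= 7.5 * 8.5307e-21
= 6.3980e-20 J
= 0.3994 eV

0.3994


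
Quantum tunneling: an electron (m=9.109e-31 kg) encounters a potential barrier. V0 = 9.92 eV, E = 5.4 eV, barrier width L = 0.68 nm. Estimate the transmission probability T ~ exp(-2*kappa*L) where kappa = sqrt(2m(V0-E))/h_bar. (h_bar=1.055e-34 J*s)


V0 - E = 4.52 eV = 7.2410e-19 J
kappa = sqrt(2 * m * (V0-E)) / h_bar
= sqrt(2 * 9.109e-31 * 7.2410e-19) / 1.055e-34
= 1.0887e+10 /m
2*kappa*L = 2 * 1.0887e+10 * 0.68e-9
= 14.806
T = exp(-14.806) = 3.714009e-07

3.714009e-07


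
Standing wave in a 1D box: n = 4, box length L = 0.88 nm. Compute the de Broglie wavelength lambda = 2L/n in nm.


lambda = 2L / n
= 2 * 0.88 / 4
= 1.76 / 4
= 0.44 nm

0.44


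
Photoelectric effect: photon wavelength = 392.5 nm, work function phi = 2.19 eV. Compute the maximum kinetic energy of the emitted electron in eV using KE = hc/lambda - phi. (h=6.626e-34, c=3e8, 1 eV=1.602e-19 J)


E_photon = hc / lambda
= (6.626e-34)(3e8) / (392.5e-9)
= 5.0645e-19 J
= 3.1613 eV
KE = E_photon - phi
= 3.1613 - 2.19
= 0.9713 eV

0.9713


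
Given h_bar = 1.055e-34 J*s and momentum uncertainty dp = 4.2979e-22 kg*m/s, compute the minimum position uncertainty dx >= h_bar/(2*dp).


dx = h_bar / (2 * dp)
= 1.055e-34 / (2 * 4.2979e-22)
= 1.055e-34 / 8.5958e-22
= 1.2273e-13 m

1.2273e-13


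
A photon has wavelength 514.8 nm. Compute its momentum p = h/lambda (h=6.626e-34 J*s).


p = h / lambda
= 6.626e-34 / (514.8e-9)
= 6.626e-34 / 5.1480e-07
= 1.2871e-27 kg*m/s

1.2871e-27


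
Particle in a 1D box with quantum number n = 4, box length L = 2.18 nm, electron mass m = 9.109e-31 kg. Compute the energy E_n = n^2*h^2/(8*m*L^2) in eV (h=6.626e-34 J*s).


E = n^2 * h^2 / (8 * m * L^2)
= 4^2 * (6.626e-34)^2 / (8 * 9.109e-31 * (2.18e-9)^2)
= 16 * 4.3904e-67 / (8 * 9.109e-31 * 4.7524e-18)
= 2.0284e-19 J
= 1.2662 eV

1.2662


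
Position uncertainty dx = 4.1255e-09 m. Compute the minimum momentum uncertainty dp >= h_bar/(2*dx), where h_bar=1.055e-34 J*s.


dp = h_bar / (2 * dx)
= 1.055e-34 / (2 * 4.1255e-09)
= 1.055e-34 / 8.2510e-09
= 1.2786e-26 kg*m/s

1.2786e-26


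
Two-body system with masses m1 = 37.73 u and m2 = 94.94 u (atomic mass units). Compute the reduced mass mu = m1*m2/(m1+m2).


mu = m1 * m2 / (m1 + m2)
= 37.73 * 94.94 / (37.73 + 94.94)
= 3582.0862 / 132.67
= 27.0 u

27.0


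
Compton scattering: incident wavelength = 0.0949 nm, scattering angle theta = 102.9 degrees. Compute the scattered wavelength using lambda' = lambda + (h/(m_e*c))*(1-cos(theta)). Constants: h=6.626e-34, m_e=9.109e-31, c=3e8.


Compton wavelength: h/(m_e*c) = 2.4247e-12 m
d_lambda = 2.4247e-12 * (1 - cos(102.9 deg))
= 2.4247e-12 * 1.22325
= 2.9660e-12 m = 0.002966 nm
lambda' = 0.0949 + 0.002966
= 0.097866 nm

0.097866
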